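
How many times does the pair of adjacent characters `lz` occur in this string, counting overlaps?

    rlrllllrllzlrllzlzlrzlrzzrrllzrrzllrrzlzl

5

Sliding a length-2 window over the 41 characters (40 positions):
  position 10–11: lz
  position 15–16: lz
  position 17–18: lz
  position 29–30: lz
  position 39–40: lz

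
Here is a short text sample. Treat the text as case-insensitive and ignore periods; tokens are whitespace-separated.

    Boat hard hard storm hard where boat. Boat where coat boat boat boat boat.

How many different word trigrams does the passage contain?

11

14 tokens → 12 trigram windows in total.
Repeated trigrams (each contributes count−1 duplicates):
  boat boat boat: 2
1 duplicate windows → 12 − 1 = 11 distinct.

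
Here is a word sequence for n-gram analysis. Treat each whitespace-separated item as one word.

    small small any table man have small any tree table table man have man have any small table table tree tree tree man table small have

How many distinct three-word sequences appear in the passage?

26 tokens → 24 trigram windows in total.
Repeated trigrams (each contributes count−1 duplicates):
  table man have: 2
1 duplicate windows → 24 − 1 = 23 distinct.

23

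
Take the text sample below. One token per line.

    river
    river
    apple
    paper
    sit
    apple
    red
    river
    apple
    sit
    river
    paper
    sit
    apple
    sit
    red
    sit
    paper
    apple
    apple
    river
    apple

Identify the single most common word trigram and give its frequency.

Trigram frequencies (highest first):
  paper sit apple: 2
  river river apple: 1
  river apple paper: 1
  apple paper sit: 1
  sit apple red: 1
  apple red river: 1
  … (13 more, each ≤ 1)

"paper sit apple", 2 times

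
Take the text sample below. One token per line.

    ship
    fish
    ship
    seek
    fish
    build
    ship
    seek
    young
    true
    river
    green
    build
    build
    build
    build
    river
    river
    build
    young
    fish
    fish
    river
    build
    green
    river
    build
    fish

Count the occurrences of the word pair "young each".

Scanning the 27 overlapping bigram windows for "young each":
  (none found)

0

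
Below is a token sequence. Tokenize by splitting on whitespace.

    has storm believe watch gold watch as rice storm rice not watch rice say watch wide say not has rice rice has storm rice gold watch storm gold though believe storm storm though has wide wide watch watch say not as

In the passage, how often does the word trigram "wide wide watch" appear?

1

Scanning the 39 overlapping trigram windows for "wide wide watch":
  position 35–37: wide wide watch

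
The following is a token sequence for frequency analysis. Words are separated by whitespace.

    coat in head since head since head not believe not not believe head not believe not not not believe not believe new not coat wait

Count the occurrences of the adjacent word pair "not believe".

5

Scanning the 24 overlapping bigram windows for "not believe":
  position 8–9: not believe
  position 11–12: not believe
  position 14–15: not believe
  position 18–19: not believe
  position 20–21: not believe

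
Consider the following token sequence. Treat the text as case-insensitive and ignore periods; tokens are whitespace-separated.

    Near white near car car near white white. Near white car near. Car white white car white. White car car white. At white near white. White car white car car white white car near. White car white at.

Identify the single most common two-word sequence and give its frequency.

Bigram frequencies (highest first):
  white car: 7
  car white: 6
  near white: 5
  white white: 5
  white near: 3
  car car: 3
  … (4 more, each ≤ 3)

"white car", 7 times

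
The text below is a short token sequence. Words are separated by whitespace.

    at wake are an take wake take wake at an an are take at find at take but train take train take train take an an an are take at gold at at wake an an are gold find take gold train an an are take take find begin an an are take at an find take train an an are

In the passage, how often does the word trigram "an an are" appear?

Scanning the 59 overlapping trigram windows for "an an are":
  position 10–12: an an are
  position 26–28: an an are
  position 35–37: an an are
  position 43–45: an an are
  position 50–52: an an are
  position 59–61: an an are

6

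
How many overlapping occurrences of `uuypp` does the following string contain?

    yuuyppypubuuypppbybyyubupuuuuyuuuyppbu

Sliding a length-5 window over the 38 characters (34 positions):
  position 2–6: uuypp
  position 11–15: uuypp
  position 32–36: uuypp

3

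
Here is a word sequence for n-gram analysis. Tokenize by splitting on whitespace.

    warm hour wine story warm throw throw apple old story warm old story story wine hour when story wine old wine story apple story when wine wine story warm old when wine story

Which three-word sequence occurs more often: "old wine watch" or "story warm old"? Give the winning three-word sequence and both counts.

"old wine watch": 0 occurrences
"story warm old": 2 occurrences

"story warm old" (2 vs 0)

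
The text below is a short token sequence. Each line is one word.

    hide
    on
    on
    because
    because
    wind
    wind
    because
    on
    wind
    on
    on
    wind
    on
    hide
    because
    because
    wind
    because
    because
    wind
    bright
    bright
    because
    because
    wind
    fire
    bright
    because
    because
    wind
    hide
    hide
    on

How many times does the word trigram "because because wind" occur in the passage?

Scanning the 32 overlapping trigram windows for "because because wind":
  position 4–6: because because wind
  position 16–18: because because wind
  position 19–21: because because wind
  position 24–26: because because wind
  position 29–31: because because wind

5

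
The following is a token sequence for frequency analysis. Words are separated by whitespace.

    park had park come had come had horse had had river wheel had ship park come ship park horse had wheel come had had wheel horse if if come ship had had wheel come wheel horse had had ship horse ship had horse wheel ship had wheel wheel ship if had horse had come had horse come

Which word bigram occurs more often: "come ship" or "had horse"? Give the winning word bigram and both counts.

"come ship": 2 occurrences
"had horse": 4 occurrences

"had horse" (4 vs 2)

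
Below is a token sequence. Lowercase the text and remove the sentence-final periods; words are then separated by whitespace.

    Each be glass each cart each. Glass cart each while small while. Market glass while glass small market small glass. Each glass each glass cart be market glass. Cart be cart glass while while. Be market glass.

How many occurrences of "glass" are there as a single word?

10

Scanning the 37 tokens for "glass":
  position 3: glass
  position 7: glass
  position 14: glass
  position 16: glass
  position 20: glass
  position 22: glass
  position 24: glass
  position 28: glass
  position 32: glass
  position 37: glass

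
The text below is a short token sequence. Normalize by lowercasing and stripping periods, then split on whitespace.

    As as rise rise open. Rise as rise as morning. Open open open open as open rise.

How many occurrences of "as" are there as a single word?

5

Scanning the 17 tokens for "as":
  position 1: as
  position 2: as
  position 7: as
  position 9: as
  position 15: as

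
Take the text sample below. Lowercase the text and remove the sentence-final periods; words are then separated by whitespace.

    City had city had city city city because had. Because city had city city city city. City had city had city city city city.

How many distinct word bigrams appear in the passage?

7

24 tokens → 23 bigram windows in total.
Repeated bigrams (each contributes count−1 duplicates):
  city city: 9
  city had: 5
  had city: 5
16 duplicate windows → 23 − 16 = 7 distinct.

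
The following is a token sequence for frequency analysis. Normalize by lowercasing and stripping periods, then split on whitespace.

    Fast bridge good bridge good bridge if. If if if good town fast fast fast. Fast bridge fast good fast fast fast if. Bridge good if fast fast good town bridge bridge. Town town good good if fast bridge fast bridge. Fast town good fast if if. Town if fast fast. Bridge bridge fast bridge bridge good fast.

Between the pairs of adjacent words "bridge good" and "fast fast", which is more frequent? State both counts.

"bridge good": 4 occurrences
"fast fast": 7 occurrences

"fast fast" (7 vs 4)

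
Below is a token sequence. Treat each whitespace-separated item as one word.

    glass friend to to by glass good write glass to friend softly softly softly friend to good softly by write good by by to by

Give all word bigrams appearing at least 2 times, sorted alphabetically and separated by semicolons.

Bigram counts meeting the condition (at least 2 times):
  friend to: 2
  softly softly: 2
  to by: 2

friend to; softly softly; to by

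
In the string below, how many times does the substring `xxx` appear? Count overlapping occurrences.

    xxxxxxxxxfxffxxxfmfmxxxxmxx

Sliding a length-3 window over the 27 characters (25 positions):
  position 1–3: xxx
  position 2–4: xxx
  position 3–5: xxx
  position 4–6: xxx
  position 5–7: xxx
  position 6–8: xxx
  position 7–9: xxx
  position 14–16: xxx
  position 21–23: xxx
  position 22–24: xxx

10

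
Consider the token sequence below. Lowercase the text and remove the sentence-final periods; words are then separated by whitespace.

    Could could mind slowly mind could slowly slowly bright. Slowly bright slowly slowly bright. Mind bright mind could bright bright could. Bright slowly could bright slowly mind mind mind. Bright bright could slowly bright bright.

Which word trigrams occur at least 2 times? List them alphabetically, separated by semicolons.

Trigram counts meeting the condition (at least 2 times):
  bright bright could: 2
  could bright slowly: 2
  slowly bright slowly: 2
  slowly slowly bright: 2

bright bright could; could bright slowly; slowly bright slowly; slowly slowly bright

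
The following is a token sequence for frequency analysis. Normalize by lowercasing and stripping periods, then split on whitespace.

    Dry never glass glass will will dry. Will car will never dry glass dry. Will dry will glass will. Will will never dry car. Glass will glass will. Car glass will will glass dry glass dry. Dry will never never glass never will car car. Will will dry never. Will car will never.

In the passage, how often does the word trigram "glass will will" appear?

3

Scanning the 51 overlapping trigram windows for "glass will will":
  position 4–6: glass will will
  position 18–20: glass will will
  position 30–32: glass will will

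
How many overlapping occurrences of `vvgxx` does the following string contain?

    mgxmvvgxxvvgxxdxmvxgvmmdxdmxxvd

Sliding a length-5 window over the 31 characters (27 positions):
  position 5–9: vvgxx
  position 10–14: vvgxx

2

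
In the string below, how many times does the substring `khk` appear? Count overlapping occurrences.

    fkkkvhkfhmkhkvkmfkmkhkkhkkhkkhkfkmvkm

5

Sliding a length-3 window over the 37 characters (35 positions):
  position 11–13: khk
  position 20–22: khk
  position 23–25: khk
  position 26–28: khk
  position 29–31: khk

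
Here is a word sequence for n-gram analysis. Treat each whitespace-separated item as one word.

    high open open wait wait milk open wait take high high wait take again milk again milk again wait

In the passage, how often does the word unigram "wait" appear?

5

Scanning the 19 tokens for "wait":
  position 4: wait
  position 5: wait
  position 8: wait
  position 12: wait
  position 19: wait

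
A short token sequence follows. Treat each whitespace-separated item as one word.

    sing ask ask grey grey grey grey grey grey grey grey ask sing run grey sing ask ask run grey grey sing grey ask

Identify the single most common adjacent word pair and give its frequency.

"grey grey", 8 times

Bigram frequencies (highest first):
  grey grey: 8
  sing ask: 2
  ask ask: 2
  grey ask: 2
  run grey: 2
  grey sing: 2
  … (5 more, each ≤ 1)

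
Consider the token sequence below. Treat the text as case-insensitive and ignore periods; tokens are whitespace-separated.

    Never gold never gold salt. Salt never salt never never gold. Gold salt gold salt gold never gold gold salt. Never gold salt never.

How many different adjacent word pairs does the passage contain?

9

24 tokens → 23 bigram windows in total.
Repeated bigrams (each contributes count−1 duplicates):
  gold salt: 5
  never gold: 5
  salt never: 4
  gold gold: 2
  gold never: 2
  salt gold: 2
14 duplicate windows → 23 − 14 = 9 distinct.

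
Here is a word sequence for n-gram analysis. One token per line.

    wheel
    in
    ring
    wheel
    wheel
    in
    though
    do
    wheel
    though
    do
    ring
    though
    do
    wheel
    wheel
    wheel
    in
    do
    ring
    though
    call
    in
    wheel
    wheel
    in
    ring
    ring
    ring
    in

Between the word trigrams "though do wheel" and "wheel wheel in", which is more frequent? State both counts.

"wheel wheel in" (3 vs 2)

"though do wheel": 2 occurrences
"wheel wheel in": 3 occurrences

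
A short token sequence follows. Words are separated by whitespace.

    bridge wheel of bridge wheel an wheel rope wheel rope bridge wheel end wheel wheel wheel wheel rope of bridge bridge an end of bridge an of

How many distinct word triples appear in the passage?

24

27 tokens → 25 trigram windows in total.
Repeated trigrams (each contributes count−1 duplicates):
  wheel wheel wheel: 2
1 duplicate windows → 25 − 1 = 24 distinct.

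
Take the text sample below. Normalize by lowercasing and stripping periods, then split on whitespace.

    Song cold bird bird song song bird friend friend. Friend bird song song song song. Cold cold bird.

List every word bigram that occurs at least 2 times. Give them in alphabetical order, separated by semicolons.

bird song; cold bird; friend friend; song cold; song song

Bigram counts meeting the condition (at least 2 times):
  bird song: 2
  cold bird: 2
  friend friend: 2
  song cold: 2
  song song: 4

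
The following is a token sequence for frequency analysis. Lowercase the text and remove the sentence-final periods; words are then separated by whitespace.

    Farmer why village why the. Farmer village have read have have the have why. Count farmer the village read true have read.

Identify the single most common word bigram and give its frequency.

Bigram frequencies (highest first):
  have read: 2
  farmer why: 1
  why village: 1
  village why: 1
  why the: 1
  the farmer: 1
  … (14 more, each ≤ 1)

"have read", 2 times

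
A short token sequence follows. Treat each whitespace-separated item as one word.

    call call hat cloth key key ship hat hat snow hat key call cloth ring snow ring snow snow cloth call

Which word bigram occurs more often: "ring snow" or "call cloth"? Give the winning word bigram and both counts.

"ring snow": 2 occurrences
"call cloth": 1 occurrence

"ring snow" (2 vs 1)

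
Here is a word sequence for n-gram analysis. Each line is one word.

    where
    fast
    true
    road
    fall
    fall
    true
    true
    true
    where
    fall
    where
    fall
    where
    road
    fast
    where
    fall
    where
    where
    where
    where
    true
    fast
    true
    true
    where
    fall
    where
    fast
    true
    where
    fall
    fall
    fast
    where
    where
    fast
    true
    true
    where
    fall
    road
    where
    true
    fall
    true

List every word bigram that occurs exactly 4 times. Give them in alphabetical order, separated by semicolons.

fall where; fast true; true true; true where; where where

Bigram counts meeting the condition (exactly 4 times):
  fall where: 4
  fast true: 4
  true true: 4
  true where: 4
  where where: 4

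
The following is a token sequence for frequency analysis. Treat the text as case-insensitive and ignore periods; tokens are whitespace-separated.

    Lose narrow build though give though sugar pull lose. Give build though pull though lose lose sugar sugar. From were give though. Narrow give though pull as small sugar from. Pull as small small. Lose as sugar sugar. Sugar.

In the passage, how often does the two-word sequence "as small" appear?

Scanning the 38 overlapping bigram windows for "as small":
  position 27–28: as small
  position 32–33: as small

2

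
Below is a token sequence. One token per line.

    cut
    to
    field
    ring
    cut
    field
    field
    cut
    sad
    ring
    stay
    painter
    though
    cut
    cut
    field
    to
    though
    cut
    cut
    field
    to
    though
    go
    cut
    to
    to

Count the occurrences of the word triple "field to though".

2

Scanning the 25 overlapping trigram windows for "field to though":
  position 16–18: field to though
  position 21–23: field to though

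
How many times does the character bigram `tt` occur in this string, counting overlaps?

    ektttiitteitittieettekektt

6

Sliding a length-2 window over the 26 characters (25 positions):
  position 3–4: tt
  position 4–5: tt
  position 8–9: tt
  position 14–15: tt
  position 19–20: tt
  position 25–26: tt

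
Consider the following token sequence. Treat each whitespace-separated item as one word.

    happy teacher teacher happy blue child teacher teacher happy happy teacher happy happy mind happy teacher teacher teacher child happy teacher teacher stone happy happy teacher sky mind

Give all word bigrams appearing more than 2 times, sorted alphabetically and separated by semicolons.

Bigram counts meeting the condition (more than 2 times):
  happy happy: 3
  happy teacher: 5
  teacher happy: 3
  teacher teacher: 5

happy happy; happy teacher; teacher happy; teacher teacher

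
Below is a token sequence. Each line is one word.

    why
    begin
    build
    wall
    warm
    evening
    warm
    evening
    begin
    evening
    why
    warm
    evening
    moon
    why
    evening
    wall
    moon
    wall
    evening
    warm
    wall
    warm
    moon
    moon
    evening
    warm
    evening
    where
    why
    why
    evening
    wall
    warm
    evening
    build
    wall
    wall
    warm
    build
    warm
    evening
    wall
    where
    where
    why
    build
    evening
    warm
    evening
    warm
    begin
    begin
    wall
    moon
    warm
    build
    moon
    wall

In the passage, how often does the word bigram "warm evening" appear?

7

Scanning the 58 overlapping bigram windows for "warm evening":
  position 5–6: warm evening
  position 7–8: warm evening
  position 12–13: warm evening
  position 27–28: warm evening
  position 34–35: warm evening
  position 41–42: warm evening
  position 49–50: warm evening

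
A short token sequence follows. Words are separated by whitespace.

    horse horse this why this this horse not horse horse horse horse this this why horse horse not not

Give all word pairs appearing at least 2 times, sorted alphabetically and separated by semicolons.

Bigram counts meeting the condition (at least 2 times):
  horse horse: 5
  horse not: 2
  horse this: 2
  this this: 2
  this why: 2

horse horse; horse not; horse this; this this; this why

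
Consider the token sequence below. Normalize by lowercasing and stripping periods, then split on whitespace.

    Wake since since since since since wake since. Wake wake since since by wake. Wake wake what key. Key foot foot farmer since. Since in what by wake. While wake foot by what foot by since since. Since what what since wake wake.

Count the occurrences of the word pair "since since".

Scanning the 42 overlapping bigram windows for "since since":
  position 2–3: since since
  position 3–4: since since
  position 4–5: since since
  position 5–6: since since
  position 11–12: since since
  position 23–24: since since
  position 36–37: since since
  position 37–38: since since

8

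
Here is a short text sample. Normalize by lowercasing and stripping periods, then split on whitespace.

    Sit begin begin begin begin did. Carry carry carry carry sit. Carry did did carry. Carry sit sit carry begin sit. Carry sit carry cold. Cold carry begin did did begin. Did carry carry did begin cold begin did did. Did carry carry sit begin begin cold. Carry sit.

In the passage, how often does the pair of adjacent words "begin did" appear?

4

Scanning the 48 overlapping bigram windows for "begin did":
  position 5–6: begin did
  position 28–29: begin did
  position 31–32: begin did
  position 38–39: begin did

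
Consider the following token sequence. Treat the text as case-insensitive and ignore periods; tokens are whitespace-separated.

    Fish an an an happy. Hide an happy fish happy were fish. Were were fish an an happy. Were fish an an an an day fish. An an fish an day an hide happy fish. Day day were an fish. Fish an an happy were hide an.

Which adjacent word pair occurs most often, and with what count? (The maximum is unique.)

Bigram frequencies (highest first):
  an an: 8
  fish an: 6
  an happy: 4
  happy were: 3
  were fish: 3
  hide an: 2
  … (17 more, each ≤ 2)

"an an", 8 times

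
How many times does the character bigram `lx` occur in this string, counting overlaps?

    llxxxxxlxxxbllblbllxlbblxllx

5

Sliding a length-2 window over the 28 characters (27 positions):
  position 2–3: lx
  position 8–9: lx
  position 19–20: lx
  position 24–25: lx
  position 27–28: lx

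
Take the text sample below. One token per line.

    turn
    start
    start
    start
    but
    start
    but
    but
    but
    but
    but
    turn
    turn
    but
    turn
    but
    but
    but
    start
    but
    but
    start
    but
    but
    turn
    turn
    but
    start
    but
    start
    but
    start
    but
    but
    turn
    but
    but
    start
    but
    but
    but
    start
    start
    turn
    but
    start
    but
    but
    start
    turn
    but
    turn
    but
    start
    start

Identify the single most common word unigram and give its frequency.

Unigram frequencies (highest first):
  but: 29
  start: 16
  turn: 10

"but", 29 times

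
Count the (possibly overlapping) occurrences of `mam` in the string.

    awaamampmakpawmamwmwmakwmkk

Sliding a length-3 window over the 27 characters (25 positions):
  position 5–7: mam
  position 15–17: mam

2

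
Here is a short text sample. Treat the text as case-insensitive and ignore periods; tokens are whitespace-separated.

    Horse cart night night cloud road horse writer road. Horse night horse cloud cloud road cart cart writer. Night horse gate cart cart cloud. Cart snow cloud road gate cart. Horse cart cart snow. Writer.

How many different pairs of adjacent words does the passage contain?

35 tokens → 34 bigram windows in total.
Repeated bigrams (each contributes count−1 duplicates):
  cart cart: 3
  cloud road: 3
  cart snow: 2
  gate cart: 2
  horse cart: 2
  night horse: 2
  road horse: 2
9 duplicate windows → 34 − 9 = 25 distinct.

25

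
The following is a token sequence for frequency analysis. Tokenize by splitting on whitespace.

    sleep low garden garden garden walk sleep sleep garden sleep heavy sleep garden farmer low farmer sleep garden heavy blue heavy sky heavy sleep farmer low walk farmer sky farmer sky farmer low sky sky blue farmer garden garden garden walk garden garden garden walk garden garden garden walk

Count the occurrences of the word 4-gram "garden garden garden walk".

Scanning the 46 overlapping 4-gram windows for "garden garden garden walk":
  position 3–6: garden garden garden walk
  position 38–41: garden garden garden walk
  position 42–45: garden garden garden walk
  position 46–49: garden garden garden walk

4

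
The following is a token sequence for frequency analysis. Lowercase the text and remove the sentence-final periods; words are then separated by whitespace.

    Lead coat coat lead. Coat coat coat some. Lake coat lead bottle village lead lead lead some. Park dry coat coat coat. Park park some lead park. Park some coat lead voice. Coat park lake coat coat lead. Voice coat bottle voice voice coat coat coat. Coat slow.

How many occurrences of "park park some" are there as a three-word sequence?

2

Scanning the 46 overlapping trigram windows for "park park some":
  position 23–25: park park some
  position 27–29: park park some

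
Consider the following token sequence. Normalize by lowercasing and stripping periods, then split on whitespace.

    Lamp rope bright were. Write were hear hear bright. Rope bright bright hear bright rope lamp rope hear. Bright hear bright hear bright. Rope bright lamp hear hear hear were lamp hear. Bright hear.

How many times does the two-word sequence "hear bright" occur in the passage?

6

Scanning the 33 overlapping bigram windows for "hear bright":
  position 8–9: hear bright
  position 13–14: hear bright
  position 18–19: hear bright
  position 20–21: hear bright
  position 22–23: hear bright
  position 32–33: hear bright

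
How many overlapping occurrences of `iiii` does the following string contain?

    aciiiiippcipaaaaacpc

Sliding a length-4 window over the 20 characters (17 positions):
  position 3–6: iiii
  position 4–7: iiii

2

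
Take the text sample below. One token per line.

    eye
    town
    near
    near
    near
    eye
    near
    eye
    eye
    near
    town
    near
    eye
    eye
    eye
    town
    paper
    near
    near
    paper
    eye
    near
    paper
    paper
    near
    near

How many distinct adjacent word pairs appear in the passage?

26 tokens → 25 bigram windows in total.
Repeated bigrams (each contributes count−1 duplicates):
  near near: 4
  eye eye: 3
  eye near: 3
  near eye: 3
  eye town: 2
  near paper: 2
  paper near: 2
  town near: 2
13 duplicate windows → 25 − 13 = 12 distinct.

12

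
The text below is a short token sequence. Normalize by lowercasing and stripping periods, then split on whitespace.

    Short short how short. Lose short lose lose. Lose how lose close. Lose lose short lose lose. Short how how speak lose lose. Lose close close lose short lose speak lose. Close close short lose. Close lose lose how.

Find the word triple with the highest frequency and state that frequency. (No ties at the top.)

Trigram frequencies (highest first):
  lose short lose: 3
  short lose lose: 2
  lose lose lose: 2
  lose lose how: 2
  lose close lose: 2
  close lose lose: 2
  … (22 more, each ≤ 2)

"lose short lose", 3 times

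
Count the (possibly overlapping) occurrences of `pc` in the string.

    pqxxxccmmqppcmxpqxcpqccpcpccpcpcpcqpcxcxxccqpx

7

Sliding a length-2 window over the 46 characters (45 positions):
  position 12–13: pc
  position 24–25: pc
  position 26–27: pc
  position 29–30: pc
  position 31–32: pc
  position 33–34: pc
  position 36–37: pc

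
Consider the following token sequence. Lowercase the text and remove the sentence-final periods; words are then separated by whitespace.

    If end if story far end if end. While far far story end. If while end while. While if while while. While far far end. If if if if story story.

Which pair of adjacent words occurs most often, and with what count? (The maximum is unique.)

"end if", 4 times

Bigram frequencies (highest first):
  end if: 4
  while while: 3
  if if: 3
  if end: 2
  if story: 2
  far end: 2
  … (10 more, each ≤ 2)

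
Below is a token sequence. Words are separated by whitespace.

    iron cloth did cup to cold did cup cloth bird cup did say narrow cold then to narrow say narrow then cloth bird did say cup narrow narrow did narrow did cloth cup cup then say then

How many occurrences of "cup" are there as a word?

6

Scanning the 37 tokens for "cup":
  position 4: cup
  position 8: cup
  position 11: cup
  position 26: cup
  position 33: cup
  position 34: cup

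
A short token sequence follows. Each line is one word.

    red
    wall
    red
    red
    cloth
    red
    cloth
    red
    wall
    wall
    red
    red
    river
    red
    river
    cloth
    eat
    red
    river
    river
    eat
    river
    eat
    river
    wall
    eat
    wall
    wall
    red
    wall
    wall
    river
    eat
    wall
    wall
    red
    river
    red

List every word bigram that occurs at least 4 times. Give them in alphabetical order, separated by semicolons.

red river; wall red; wall wall

Bigram counts meeting the condition (at least 4 times):
  red river: 4
  wall red: 4
  wall wall: 4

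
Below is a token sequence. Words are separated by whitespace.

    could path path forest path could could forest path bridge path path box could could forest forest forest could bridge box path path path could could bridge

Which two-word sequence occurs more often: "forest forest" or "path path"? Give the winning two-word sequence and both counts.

"path path" (4 vs 2)

"forest forest": 2 occurrences
"path path": 4 occurrences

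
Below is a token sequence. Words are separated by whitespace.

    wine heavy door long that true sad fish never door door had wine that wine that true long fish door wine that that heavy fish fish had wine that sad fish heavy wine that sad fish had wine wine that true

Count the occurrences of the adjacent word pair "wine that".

Scanning the 40 overlapping bigram windows for "wine that":
  position 13–14: wine that
  position 15–16: wine that
  position 21–22: wine that
  position 28–29: wine that
  position 33–34: wine that
  position 39–40: wine that

6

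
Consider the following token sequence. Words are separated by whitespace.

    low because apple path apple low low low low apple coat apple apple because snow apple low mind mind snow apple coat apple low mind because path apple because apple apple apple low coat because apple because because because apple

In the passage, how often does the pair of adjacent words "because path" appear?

1

Scanning the 39 overlapping bigram windows for "because path":
  position 26–27: because path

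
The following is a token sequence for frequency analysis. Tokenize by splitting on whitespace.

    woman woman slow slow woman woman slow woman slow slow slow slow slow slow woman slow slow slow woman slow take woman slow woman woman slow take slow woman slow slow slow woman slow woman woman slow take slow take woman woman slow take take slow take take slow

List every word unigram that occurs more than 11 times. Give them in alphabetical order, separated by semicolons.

slow; woman

Unigram counts meeting the condition (more than 11 times):
  slow: 25
  woman: 16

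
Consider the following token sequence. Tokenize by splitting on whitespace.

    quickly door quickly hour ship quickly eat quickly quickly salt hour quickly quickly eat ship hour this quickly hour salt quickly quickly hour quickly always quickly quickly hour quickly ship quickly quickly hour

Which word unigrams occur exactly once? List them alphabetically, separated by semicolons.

Unigram counts meeting the condition (exactly once):
  always: 1
  door: 1
  this: 1

always; door; this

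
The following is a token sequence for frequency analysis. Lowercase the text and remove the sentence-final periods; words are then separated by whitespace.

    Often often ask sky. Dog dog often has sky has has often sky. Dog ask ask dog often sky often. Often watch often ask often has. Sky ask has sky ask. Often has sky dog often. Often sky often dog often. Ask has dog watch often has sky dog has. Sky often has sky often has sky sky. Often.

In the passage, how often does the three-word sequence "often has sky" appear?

6

Scanning the 57 overlapping trigram windows for "often has sky":
  position 7–9: often has sky
  position 25–27: often has sky
  position 32–34: often has sky
  position 46–48: often has sky
  position 52–54: often has sky
  position 55–57: often has sky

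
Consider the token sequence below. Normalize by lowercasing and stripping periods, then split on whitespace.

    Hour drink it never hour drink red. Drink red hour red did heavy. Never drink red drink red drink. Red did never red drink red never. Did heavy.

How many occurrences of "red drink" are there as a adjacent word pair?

Scanning the 27 overlapping bigram windows for "red drink":
  position 7–8: red drink
  position 16–17: red drink
  position 18–19: red drink
  position 23–24: red drink

4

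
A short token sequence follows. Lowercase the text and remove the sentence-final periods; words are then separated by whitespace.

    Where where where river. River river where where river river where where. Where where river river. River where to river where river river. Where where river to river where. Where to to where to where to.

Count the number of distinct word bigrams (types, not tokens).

36 tokens → 35 bigram windows in total.
Repeated bigrams (each contributes count−1 duplicates):
  where where: 8
  river river: 6
  river where: 6
  where river: 5
  where to: 4
  to river: 2
  to where: 2
26 duplicate windows → 35 − 26 = 9 distinct.

9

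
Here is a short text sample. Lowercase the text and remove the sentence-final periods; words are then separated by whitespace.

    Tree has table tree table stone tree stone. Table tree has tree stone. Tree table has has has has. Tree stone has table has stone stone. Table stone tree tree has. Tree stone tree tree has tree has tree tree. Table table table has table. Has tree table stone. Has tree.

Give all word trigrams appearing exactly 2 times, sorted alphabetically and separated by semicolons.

Trigram counts meeting the condition (exactly 2 times):
  has has has: 2
  has table has: 2
  stone tree tree: 2
  table stone tree: 2
  tree stone tree: 2
  tree table stone: 2
  tree tree has: 2

has has has; has table has; stone tree tree; table stone tree; tree stone tree; tree table stone; tree tree has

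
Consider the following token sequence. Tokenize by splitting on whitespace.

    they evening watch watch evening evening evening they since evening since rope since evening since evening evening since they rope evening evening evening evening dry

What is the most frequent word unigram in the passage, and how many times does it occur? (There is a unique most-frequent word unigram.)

"evening", 12 times

Unigram frequencies (highest first):
  evening: 12
  since: 5
  they: 3
  watch: 2
  rope: 2
  dry: 1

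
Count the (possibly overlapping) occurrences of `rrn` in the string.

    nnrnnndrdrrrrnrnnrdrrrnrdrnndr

Sliding a length-3 window over the 30 characters (28 positions):
  position 12–14: rrn
  position 21–23: rrn

2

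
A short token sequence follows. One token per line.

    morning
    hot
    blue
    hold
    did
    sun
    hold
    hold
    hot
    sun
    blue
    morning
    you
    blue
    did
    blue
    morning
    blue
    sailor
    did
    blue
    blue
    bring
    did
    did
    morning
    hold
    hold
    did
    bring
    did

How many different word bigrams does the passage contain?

31 tokens → 30 bigram windows in total.
Repeated bigrams (each contributes count−1 duplicates):
  blue morning: 2
  bring did: 2
  did blue: 2
  hold did: 2
  hold hold: 2
5 duplicate windows → 30 − 5 = 25 distinct.

25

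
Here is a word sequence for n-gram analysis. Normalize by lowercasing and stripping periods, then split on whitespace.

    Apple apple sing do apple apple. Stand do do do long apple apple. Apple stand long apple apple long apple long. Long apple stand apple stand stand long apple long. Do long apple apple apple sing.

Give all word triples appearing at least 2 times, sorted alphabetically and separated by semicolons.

apple apple apple; apple apple sing; apple apple stand; do long apple; long apple apple; long apple long; stand long apple

Trigram counts meeting the condition (at least 2 times):
  apple apple apple: 2
  apple apple sing: 2
  apple apple stand: 2
  do long apple: 2
  long apple apple: 3
  long apple long: 2
  stand long apple: 2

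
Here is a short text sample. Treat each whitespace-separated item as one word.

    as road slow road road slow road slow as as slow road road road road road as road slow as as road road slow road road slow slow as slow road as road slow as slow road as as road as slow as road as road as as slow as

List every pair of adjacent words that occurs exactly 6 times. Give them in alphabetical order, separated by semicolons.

Bigram counts meeting the condition (exactly 6 times):
  road as: 6
  slow as: 6
  slow road: 6

road as; slow as; slow road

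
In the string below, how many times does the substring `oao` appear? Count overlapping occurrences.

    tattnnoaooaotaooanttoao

3

Sliding a length-3 window over the 23 characters (21 positions):
  position 7–9: oao
  position 10–12: oao
  position 21–23: oao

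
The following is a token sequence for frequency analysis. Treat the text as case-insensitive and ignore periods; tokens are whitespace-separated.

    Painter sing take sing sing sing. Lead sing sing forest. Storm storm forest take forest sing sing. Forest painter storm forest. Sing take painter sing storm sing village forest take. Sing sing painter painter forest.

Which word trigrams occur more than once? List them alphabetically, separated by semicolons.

Trigram counts meeting the condition (more than once):
  sing sing forest: 2
  take sing sing: 2

sing sing forest; take sing sing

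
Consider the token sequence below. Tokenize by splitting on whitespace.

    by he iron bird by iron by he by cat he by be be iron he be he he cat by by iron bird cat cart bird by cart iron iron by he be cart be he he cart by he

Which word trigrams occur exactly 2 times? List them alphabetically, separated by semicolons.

Trigram counts meeting the condition (exactly 2 times):
  be he he: 2
  iron by he: 2

be he he; iron by he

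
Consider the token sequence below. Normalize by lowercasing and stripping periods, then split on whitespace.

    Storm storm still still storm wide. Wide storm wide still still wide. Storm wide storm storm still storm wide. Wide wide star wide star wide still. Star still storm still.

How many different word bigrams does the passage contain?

30 tokens → 29 bigram windows in total.
Repeated bigrams (each contributes count−1 duplicates):
  storm wide: 4
  still storm: 3
  storm still: 3
  wide storm: 3
  wide wide: 3
  star wide: 2
  still still: 2
  storm storm: 2
  … (2 more repeated)
16 duplicate windows → 29 − 16 = 13 distinct.

13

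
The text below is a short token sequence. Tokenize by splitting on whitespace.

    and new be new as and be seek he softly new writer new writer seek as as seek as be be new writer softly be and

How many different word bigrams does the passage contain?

26 tokens → 25 bigram windows in total.
Repeated bigrams (each contributes count−1 duplicates):
  new writer: 3
  be new: 2
  seek as: 2
4 duplicate windows → 25 − 4 = 21 distinct.

21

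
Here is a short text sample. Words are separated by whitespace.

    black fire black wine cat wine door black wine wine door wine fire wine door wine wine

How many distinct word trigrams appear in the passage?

14

17 tokens → 15 trigram windows in total.
Repeated trigrams (each contributes count−1 duplicates):
  wine door wine: 2
1 duplicate windows → 15 − 1 = 14 distinct.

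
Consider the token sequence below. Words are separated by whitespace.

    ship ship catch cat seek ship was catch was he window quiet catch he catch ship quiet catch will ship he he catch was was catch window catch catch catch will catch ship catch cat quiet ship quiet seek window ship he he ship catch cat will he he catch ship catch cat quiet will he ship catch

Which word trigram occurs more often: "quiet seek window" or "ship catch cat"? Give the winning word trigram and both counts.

"ship catch cat" (4 vs 1)

"quiet seek window": 1 occurrence
"ship catch cat": 4 occurrences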